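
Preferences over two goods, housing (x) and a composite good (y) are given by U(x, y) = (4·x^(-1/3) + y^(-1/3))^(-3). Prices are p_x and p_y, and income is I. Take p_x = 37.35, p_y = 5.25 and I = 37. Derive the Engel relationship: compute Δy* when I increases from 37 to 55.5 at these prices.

Δy* = 0.6271

Numerically y/x = 1.540116, so x* = 37/(37.35 + 5.25·1.540116) = 0.8143 and y* = 1.540116·0.8143 = 1.2542.
At I' = 55.5: y* = 1.8813. Change: 1.8813 − 1.2542 = 0.6271.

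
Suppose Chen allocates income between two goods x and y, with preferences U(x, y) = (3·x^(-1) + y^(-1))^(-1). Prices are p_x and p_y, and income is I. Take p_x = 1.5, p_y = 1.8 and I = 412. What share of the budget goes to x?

share on x = 0.6126

From the CES first-order condition, 3·(y/x)^(2) = p_x/p_y.
Hence y/x = ((1/3)·p_x/p_y)^(1/(2)), i.e. raised to the 0.5 power.
With the ratio pinned down, the budget gives x* = I/(p_x + p_y·(y/x)) and y* = (y/x)·x*.
Numerically y/x = 0.527046, so x* = 412/(1.5 + 1.8·0.527046) = 168.2537 and y* = 0.527046·168.2537 = 88.6775.
Expenditure on x: 1.5·168.2537 = 252.3805; share = 0.6126.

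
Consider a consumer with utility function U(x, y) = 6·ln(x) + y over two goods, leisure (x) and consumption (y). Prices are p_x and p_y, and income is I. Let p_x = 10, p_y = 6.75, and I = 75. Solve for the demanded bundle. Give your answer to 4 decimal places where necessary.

x* = 4.05, y* = 5.1111

Set MRS = p_x/p_y: (6/x)/1 = p_x/p_y.
So x*(p_x,p_y) = 6·p_y/p_x, independent of income; and y* = (I − 6·p_y)/p_y.
At the given prices: x* = 6·6.75/10 = 4.05, and y* = 5.1111.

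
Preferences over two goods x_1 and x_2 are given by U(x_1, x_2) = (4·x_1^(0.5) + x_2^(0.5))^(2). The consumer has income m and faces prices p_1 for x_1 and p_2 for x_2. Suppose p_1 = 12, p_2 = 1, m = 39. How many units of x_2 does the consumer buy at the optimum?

x_2* = 16.7143

MRS = MU_x_1/MU_x_2 = 4·(x_2/x_1)^(0.5). Set equal to p_1/p_2.
Hence x_2/x_1 = ((1/4)·p_1/p_2)^(1/(0.5)), i.e. raised to the 2 power.
With the ratio pinned down, the budget gives x_1* = m/(p_1 + p_2·(x_2/x_1)) and x_2* = (x_2/x_1)·x_1*.
Numerically x_2/x_1 = 9, so x_1* = 39/(12 + 1·9) = 1.8571 and x_2* = 9·1.8571 = 16.7143.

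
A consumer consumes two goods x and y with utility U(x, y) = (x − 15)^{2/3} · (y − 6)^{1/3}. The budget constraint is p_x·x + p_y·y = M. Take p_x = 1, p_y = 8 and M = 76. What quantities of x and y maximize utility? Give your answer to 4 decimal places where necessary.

This is Cobb-Douglas in (x−15, y−6): tangency gives 2/3·p_y·(y−6) = 1/3·p_x·(x−15).
After buying the subsistence bundle (15, 6), a share 2/3 of the remaining income goes to x: x* = 15 + 2/3·(M − 15p_x − 6p_y)/p_x.
Discretionary income = 76 − 15·1 − 6·8 = 13; x* = 15 + 2/3·13/1 = 23.6667; y* = 6 + 1/3·13/8 = 6.5417.

x* = 23.6667, y* = 6.5417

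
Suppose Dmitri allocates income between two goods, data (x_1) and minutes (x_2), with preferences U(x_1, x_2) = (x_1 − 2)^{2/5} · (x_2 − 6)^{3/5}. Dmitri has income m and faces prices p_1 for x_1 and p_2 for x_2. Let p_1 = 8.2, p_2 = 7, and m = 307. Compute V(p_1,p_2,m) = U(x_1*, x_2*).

MRS = (2/3)·(x_2−6)/(x_1−2). Tangency with p_1/p_2 gives x_2−6 = (3/2)·(p_1/p_2)·(x_1−2).
Substituting into the budget: x_1* = 2 + 0.4·(m − 2·p_1 − 6·p_2)/p_1, and x_2* = 6 + 0.6·(…)/p_2.
Discretionary income = 307 − 2·8.2 − 6·7 = 248.6; x_1* = 2 + 0.4·248.6/8.2 = 14.1268; x_2* = 6 + 0.6·248.6/7 = 27.3086.
Utility at the optimum: U(14.1268, 27.3086) = 17.0071.

V = 17.0071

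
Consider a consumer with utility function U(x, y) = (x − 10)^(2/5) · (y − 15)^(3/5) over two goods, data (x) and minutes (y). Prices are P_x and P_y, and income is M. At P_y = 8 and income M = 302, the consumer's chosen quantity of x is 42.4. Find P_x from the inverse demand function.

P_x = 2

This is Cobb-Douglas in (x−10, y−15): tangency gives 0.4·P_y·(y−15) = 0.6·P_x·(x−10).
Substituting into the budget: x* = 10 + 0.4·(M − 10·P_x − 15·P_y)/P_x, and y* = 15 + 0.6·(…)/P_y.
Set x* = 42.4 in the demand function and solve for P_x: P_x = 2.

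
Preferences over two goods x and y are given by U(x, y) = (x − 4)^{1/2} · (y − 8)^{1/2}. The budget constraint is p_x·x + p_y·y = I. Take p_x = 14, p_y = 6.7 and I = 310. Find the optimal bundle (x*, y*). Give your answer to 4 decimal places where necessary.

x* = 11.1571, y* = 22.9552

This is Cobb-Douglas in (x−4, y−8): tangency gives 0.5·p_y·(y−8) = 0.5·p_x·(x−4).
Substituting into the budget: x* = 4 + 0.5·(I − 4·p_x − 8·p_y)/p_x, and y* = 8 + 0.5·(…)/p_y.
Discretionary income = 310 − 4·14 − 8·6.7 = 200.4; x* = 4 + 0.5·200.4/14 = 11.1571; y* = 8 + 0.5·200.4/6.7 = 22.9552.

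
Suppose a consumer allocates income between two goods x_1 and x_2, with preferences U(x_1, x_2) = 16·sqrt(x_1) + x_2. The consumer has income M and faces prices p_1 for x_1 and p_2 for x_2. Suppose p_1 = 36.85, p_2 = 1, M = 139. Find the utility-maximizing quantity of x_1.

x_1* = 0.0471

Plugging in: x_1* = (8·1/36.85)² = 0.0471.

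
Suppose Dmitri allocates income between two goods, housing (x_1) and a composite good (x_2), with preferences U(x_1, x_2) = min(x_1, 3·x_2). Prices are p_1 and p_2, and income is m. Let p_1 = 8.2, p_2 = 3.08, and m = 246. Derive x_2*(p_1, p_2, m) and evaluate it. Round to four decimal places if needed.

x_2* = 8.8873

Leontief preferences: the optimum is at the kink where x_1/3 = x_2/1, i.e. x_2 = (1/3)·x_1.
Budget: p_1·x_1 + p_2·(1/3)·x_1 = m, so (3·p_1 + p_2)·x_1 = 3·m.
Demand: x_1*(p_1,p_2,m) = 3·m/(3·p_1 + p_2), x_2* = m/(3·p_1 + p_2).
Here 3·8.2 + 3.08 = 27.68, giving x_2* = 8.8873.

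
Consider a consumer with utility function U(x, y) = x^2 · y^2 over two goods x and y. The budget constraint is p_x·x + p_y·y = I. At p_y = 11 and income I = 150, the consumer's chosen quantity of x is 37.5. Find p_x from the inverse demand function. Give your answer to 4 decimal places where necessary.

Tangency: MRS = y/x = p_x/p_y.
Rearranging, p_y·y = p_x·x. Substituting into the budget gives p_x·x·(1 + 1) = I.
Demand: x*(p_x,p_y,I) = 0.5·I/p_x and y* = 0.5·I/p_y.
Set x* = 37.5 in the demand function and solve for p_x: p_x = 2.

p_x = 2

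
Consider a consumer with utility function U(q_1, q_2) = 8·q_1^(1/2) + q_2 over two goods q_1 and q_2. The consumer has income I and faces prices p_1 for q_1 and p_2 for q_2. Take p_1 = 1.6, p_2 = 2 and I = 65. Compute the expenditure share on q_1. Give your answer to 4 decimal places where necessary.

Plugging in: q_1* = (4·2/1.6)² = 25, q_2* = 12.5.
Expenditure on q_1: 1.6·25 = 40; share = 0.6154.

share on q_1 = 0.6154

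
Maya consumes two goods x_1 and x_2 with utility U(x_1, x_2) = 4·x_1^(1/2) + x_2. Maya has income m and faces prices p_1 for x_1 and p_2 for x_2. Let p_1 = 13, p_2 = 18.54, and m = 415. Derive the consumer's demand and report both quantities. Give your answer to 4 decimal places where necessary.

Plugging in: x_1* = (2·18.54/13)² = 8.1357, x_2* = 16.6794.

x_1* = 8.1357, x_2* = 16.6794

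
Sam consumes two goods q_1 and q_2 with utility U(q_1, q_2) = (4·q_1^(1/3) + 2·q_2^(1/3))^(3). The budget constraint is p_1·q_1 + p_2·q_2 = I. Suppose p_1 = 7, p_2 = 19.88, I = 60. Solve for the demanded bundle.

q_1* = 7.085, q_2* = 0.5234

From the CES first-order condition, 2·(q_2/q_1)^(2/3) = p_1/p_2.
Solve for the ratio: q_2/q_1 = [(1/2)·p_1/p_2]^(1.5).
With the ratio pinned down, the budget gives q_1* = I/(p_1 + p_2·(q_2/q_1)) and q_2* = (q_2/q_1)·q_1*.
Numerically q_2/q_1 = 0.073872, so q_1* = 60/(7 + 19.88·0.073872) = 7.085 and q_2* = 0.073872·7.085 = 0.5234.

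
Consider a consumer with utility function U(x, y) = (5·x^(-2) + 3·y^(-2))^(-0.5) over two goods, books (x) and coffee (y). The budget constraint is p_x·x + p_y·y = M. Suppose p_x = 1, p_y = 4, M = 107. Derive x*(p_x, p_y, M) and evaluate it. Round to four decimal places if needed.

With the ratio pinned down, the budget gives x* = M/(p_x + p_y·(y/x)) and y* = (y/x)·x*.
Numerically y/x = 0.531329, so x* = 107/(1 + 4·0.531329) = 34.2365.

x* = 34.2365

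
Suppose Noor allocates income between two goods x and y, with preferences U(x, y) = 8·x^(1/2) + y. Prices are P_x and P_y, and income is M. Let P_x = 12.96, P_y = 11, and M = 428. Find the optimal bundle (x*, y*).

Set MRS = P_x/P_y: 4·x^(−1/2) = P_x/P_y.
Solve: √x = 4·P_y/P_x, so x*(P_x,P_y) = (4·P_y/P_x)², and y* = (M − P_x·x*)/P_y.
Plugging in: x* = (4·11/12.96)² = 11.5264, y* = 25.3288.

x* = 11.5264, y* = 25.3288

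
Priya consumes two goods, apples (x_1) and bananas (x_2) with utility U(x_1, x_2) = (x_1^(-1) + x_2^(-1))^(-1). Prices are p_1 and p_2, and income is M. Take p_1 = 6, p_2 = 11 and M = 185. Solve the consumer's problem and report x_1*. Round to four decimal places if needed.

Numerically x_2/x_1 = 0.738549, so x_1* = 185/(6 + 11·0.738549) = 13.0982.

x_1* = 13.0982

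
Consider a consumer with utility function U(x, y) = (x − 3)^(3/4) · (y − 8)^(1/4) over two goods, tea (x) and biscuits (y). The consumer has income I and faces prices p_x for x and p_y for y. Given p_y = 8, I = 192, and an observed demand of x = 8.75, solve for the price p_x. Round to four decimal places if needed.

This is Cobb-Douglas in (x−3, y−8): tangency gives 0.75·p_y·(y−8) = 0.25·p_x·(x−3).
Substituting into the budget: x* = 3 + 0.75·(I − 3·p_x − 8·p_y)/p_x, and y* = 8 + 0.25·(…)/p_y.
Set x* = 8.75 in the demand function and solve for p_x: p_x = 12.

p_x = 12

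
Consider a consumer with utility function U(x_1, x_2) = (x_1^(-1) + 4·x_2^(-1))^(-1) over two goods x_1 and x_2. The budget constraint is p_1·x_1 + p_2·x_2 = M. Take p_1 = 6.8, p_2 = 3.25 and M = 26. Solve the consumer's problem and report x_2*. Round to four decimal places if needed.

MRS = MU_x_1/MU_x_2 = (1/4)·(x_2/x_1)^(2). Set equal to p_1/p_2.
Solve for the ratio: x_2/x_1 = [4·p_1/p_2]^(0.5).
Substitute x_2 = (x_2/x_1)·x_1 into the budget: x_1* = M/(p_1 + p_2·(x_2/x_1)).
Numerically x_2/x_1 = 2.892962, so x_1* = 26/(6.8 + 3.25·2.892962) = 1.6047 and x_2* = 2.892962·1.6047 = 4.6424.

x_2* = 4.6424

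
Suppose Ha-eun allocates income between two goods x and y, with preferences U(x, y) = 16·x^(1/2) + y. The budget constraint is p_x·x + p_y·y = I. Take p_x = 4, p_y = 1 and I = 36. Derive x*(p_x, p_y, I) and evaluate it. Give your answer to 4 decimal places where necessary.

Utility is quasi-linear in y; the FOC for x is 8/√x = p_x/p_y.
Solve: √x = 8·p_y/p_x, so x*(p_x,p_y) = (8·p_y/p_x)², and y* = (I − p_x·x*)/p_y.
Plugging in: x* = (8·1/4)² = 4.

x* = 4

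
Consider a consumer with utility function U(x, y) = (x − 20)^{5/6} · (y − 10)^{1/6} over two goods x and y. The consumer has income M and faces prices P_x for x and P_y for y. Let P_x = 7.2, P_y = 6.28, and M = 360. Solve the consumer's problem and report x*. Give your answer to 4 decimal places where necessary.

x* = 37.7315

This is Cobb-Douglas in (x−20, y−10): tangency gives 5/6·P_y·(y−10) = 1/6·P_x·(x−20).
Substituting into the budget: x* = 20 + 5/6·(M − 20·P_x − 10·P_y)/P_x, and y* = 10 + 1/6·(…)/P_y.
Discretionary income = 360 − 20·7.2 − 10·6.28 = 153.2; x* = 20 + 5/6·153.2/7.2 = 37.7315.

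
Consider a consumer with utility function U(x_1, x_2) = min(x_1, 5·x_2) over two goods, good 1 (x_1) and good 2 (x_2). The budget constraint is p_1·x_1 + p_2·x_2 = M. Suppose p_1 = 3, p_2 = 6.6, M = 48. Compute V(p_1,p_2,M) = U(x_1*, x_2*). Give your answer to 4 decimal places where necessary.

Leontief preferences: the optimum is at the kink where x_1/5 = x_2/1, i.e. x_2 = (1/5)·x_1.
Budget: p_1·x_1 + p_2·(1/5)·x_1 = M, so (5·p_1 + p_2)·x_1 = 5·M.
Demand: x_1*(p_1,p_2,M) = 5·M/(5·p_1 + p_2), x_2* = M/(5·p_1 + p_2).
Here 5·3 + 6.6 = 21.6, giving x_1* = 11.1111 and x_2* = 2.2222.
Utility at the optimum: U(11.1111, 2.2222) = 11.1111.

V = 11.1111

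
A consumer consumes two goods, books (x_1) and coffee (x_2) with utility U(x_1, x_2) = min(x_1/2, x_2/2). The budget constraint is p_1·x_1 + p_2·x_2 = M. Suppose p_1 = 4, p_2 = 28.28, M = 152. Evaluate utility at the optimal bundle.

Demand: x_1*(p_1,p_2,M) = 2·M/(2·p_1 + 2·p_2), x_2* = 2·M/(2·p_1 + 2·p_2).
Here 2·4 + 2·28.28 = 64.56, giving x_1* = 4.7088 and x_2* = 4.7088.
Utility at the optimum: U(4.7088, 4.7088) = 2.3544.

V = 2.3544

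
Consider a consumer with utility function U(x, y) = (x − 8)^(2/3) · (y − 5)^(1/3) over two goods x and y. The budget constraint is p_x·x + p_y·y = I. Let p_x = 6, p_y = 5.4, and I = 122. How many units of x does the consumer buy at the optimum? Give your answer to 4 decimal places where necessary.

x* = 13.2222

This is Cobb-Douglas in (x−8, y−5): tangency gives 2/3·p_y·(y−5) = 1/3·p_x·(x−8).
After buying the subsistence bundle (8, 5), a share 2/3 of the remaining income goes to x: x* = 8 + 2/3·(I − 8p_x − 5p_y)/p_x.
Discretionary income = 122 − 8·6 − 5·5.4 = 47; x* = 8 + 2/3·47/6 = 13.2222.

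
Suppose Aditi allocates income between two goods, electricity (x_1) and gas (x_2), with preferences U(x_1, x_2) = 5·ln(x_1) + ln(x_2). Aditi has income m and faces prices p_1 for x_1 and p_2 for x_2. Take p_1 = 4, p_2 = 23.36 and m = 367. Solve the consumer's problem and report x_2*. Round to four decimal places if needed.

Tangency: MRS = 5·x_2/x_1 = p_1/p_2.
Rearranging, p_2·x_2 = (1/5)·p_1·x_1. Substituting into the budget gives p_1·x_1·(1 + (1/5)) = m.
Demand: x_1*(p_1,p_2,m) = 5/6·m/p_1 and x_2* = 1/6·m/p_2.
At p_1=4, p_2=23.36, m=367: x_2* = 1/6·367/23.36 = 2.6184.

x_2* = 2.6184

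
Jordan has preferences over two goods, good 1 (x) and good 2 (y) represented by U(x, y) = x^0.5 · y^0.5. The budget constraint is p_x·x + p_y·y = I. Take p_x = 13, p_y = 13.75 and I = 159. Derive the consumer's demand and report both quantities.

MU_x/MU_y = (0.5·y)/(0.5·x); tangency sets this equal to p_x/p_y.
So 0.5·p_y·y = 0.5·p_x·x; combined with the budget, a share 0.5 of income goes to x.
Demand: x*(p_x,p_y,I) = 0.5·I/p_x and y* = 0.5·I/p_y.
At p_x=13, p_y=13.75, I=159: x* = 0.5·159/13 = 6.1154, y* = 5.7818.

x* = 6.1154, y* = 5.7818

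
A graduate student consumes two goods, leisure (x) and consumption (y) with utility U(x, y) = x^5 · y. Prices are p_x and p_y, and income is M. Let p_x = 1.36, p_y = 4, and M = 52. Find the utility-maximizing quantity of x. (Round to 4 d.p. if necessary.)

Demand: x*(p_x,p_y,M) = 5/6·M/p_x and y* = 1/6·M/p_y.
At p_x=1.36, p_y=4, M=52: x* = 5/6·52/1.36 = 31.8627.

x* = 31.8627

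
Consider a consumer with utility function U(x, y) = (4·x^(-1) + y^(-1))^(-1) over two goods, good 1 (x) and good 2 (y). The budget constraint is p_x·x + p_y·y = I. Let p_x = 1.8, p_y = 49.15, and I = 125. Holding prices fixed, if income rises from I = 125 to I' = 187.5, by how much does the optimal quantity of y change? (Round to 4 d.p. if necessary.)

Δy* = 0.9196

MU_x ∝ 4·x^(-2), MU_y ∝ y^(-2), so MRS = 4·(y/x)^(2) = p_x/p_y.
Solve for the ratio: y/x = [(1/4)·p_x/p_y]^(0.5).
Substitute y = (y/x)·x into the budget: x* = I/(p_x + p_y·(y/x)).
Numerically y/x = 0.095685, so x* = 125/(1.8 + 49.15·0.095685) = 19.2221 and y* = 0.095685·19.2221 = 1.8393.
At I' = 187.5: y* = 2.7589. Change: 2.7589 − 1.8393 = 0.9196.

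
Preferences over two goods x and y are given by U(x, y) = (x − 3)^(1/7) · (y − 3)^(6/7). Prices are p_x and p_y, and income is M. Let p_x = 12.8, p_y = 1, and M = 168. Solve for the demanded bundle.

x* = 4.4129, y* = 111.5143

Let x' = x−3, y' = y−3. MRS = (1/6)·y'/x' = p_x/p_y.
Substituting into the budget: x* = 3 + 1/7·(M − 3·p_x − 3·p_y)/p_x, and y* = 3 + 6/7·(…)/p_y.
Discretionary income = 168 − 3·12.8 − 3·1 = 126.6; x* = 3 + 1/7·126.6/12.8 = 4.4129; y* = 3 + 6/7·126.6/1 = 111.5143.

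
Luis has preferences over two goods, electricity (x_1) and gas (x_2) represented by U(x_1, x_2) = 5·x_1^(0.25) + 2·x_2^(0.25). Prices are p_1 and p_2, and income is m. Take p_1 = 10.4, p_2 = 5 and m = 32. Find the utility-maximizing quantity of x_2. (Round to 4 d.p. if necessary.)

MU_x_1 ∝ 5·x_1^(-0.75), MU_x_2 ∝ 2·x_2^(-0.75), so MRS = (5/2)·(x_2/x_1)^(0.75) = p_1/p_2.
Hence x_2/x_1 = ((2/5)·p_1/p_2)^(1/(0.75)), i.e. raised to the 4/3 power.
With the ratio pinned down, the budget gives x_1* = m/(p_1 + p_2·(x_2/x_1)) and x_2* = (x_2/x_1)·x_1*.
Numerically x_2/x_1 = 0.782524, so x_1* = 32/(10.4 + 5·0.782524) = 2.2358 and x_2* = 0.782524·2.2358 = 1.7496.

x_2* = 1.7496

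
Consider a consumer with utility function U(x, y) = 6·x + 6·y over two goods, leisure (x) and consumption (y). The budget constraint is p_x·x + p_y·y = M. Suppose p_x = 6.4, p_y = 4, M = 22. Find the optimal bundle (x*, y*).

x* = 0, y* = 5.5

Linear utility — the consumer picks whichever good has higher MU/price: 6/6.4 = 0.9375 vs 6/4 = 1.5.
y gives more utility per dollar, so spend all income on y: y* = M/p_y, x* = 0.
Numerically: x* = 0, y* = 5.5.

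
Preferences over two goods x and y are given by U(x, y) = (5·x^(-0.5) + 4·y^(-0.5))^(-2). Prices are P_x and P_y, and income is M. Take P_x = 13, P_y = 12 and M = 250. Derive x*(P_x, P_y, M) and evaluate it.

x* = 10.4567

Substitute y = (y/x)·x into the budget: x* = M/(P_x + P_y·(y/x)).
Numerically y/x = 0.909009, so x* = 250/(13 + 12·0.909009) = 10.4567.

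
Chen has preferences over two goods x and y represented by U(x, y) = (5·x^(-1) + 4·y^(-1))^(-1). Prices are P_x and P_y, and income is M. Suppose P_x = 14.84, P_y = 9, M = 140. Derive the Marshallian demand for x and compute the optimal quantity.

Numerically y/x = 1.148526, so x* = 140/(14.84 + 9·1.148526) = 5.5607.

x* = 5.5607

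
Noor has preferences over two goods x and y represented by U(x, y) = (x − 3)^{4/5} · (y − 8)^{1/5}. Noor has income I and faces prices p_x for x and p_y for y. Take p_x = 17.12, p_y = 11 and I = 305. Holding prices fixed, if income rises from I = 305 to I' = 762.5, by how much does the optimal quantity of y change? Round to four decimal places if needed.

Δy* = 8.3182

This is Cobb-Douglas in (x−3, y−8): tangency gives 0.8·p_y·(y−8) = 0.2·p_x·(x−3).
Substituting into the budget: x* = 3 + 0.8·(I − 3·p_x − 8·p_y)/p_x, and y* = 8 + 0.2·(…)/p_y.
Discretionary income = 305 − 3·17.12 − 8·11 = 165.64; y* = 8 + 0.2·165.64/11 = 11.0116.
At I' = 762.5: y* = 19.3298. Change: 19.3298 − 11.0116 = 8.3182.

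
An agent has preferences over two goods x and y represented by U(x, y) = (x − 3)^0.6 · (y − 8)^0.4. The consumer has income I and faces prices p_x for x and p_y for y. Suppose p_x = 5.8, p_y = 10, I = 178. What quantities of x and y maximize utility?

This is Cobb-Douglas in (x−3, y−8): tangency gives 0.6·p_y·(y−8) = 0.4·p_x·(x−3).
Substituting into the budget: x* = 3 + 0.6·(I − 3·p_x − 8·p_y)/p_x, and y* = 8 + 0.4·(…)/p_y.
Discretionary income = 178 − 3·5.8 − 8·10 = 80.6; x* = 3 + 0.6·80.6/5.8 = 11.3379; y* = 8 + 0.4·80.6/10 = 11.224.

x* = 11.3379, y* = 11.224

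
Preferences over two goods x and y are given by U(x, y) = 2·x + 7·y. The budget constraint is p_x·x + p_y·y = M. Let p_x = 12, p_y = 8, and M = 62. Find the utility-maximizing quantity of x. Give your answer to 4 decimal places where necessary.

Perfect substitutes: compare marginal utility per dollar. 2/p_x vs 7/p_y → 0.1667 vs 0.875.
y gives more utility per dollar, so spend all income on y: y* = M/p_y, x* = 0.
Numerically: x* = 0, y* = 7.75.

x* = 0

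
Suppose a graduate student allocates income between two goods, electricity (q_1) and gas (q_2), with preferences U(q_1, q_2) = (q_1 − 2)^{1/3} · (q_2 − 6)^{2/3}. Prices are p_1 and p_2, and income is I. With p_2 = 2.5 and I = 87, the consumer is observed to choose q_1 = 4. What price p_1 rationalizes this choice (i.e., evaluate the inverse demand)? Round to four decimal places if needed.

Let q_1' = q_1−2, q_2' = q_2−6. MRS = (1/2)·q_2'/q_1' = p_1/p_2.
Substituting into the budget: q_1* = 2 + 1/3·(I − 2·p_1 − 6·p_2)/p_1, and q_2* = 6 + 2/3·(…)/p_2.
Set q_1* = 4 in the demand function and solve for p_1: p_1 = 9.

p_1 = 9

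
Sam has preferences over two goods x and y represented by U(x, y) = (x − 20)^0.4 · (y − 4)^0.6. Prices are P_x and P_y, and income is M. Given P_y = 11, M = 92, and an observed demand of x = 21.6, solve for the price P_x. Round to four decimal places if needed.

P_x = 2

MRS = (2/3)·(y−4)/(x−20). Tangency with P_x/P_y gives y−4 = (3/2)·(P_x/P_y)·(x−20).
After buying the subsistence bundle (20, 4), a share 0.4 of the remaining income goes to x: x* = 20 + 0.4·(M − 20P_x − 4P_y)/P_x.
Set x* = 21.6 in the demand function and solve for P_x: P_x = 2.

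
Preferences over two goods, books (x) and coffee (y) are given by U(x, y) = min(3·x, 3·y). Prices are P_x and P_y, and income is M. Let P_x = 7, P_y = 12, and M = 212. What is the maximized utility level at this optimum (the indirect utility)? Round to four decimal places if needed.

V = 33.4737

With perfect complements, no substitution: consume in ratio x:y = 3:3.
Budget: P_x·x + P_y·x = M, so (3·P_x + 3·P_y)·x = 3·M.
Demand: x*(P_x,P_y,M) = 3·M/(3·P_x + 3·P_y), y* = 3·M/(3·P_x + 3·P_y).
Here 3·7 + 3·12 = 57, giving x* = 11.1579 and y* = 11.1579.
Utility at the optimum: U(11.1579, 11.1579) = 33.4737.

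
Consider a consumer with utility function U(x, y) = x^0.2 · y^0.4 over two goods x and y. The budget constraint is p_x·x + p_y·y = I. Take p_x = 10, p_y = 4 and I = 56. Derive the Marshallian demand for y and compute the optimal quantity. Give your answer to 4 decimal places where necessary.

y* = 9.3333

Tangency: MRS = (1/2)·y/x = p_x/p_y.
Rearranging, p_y·y = 2·p_x·x. Substituting into the budget gives p_x·x·(1 + 2) = I.
Demand: x*(p_x,p_y,I) = 1/3·I/p_x and y* = 2/3·I/p_y.
At p_x=10, p_y=4, I=56: y* = 2/3·56/4 = 9.3333.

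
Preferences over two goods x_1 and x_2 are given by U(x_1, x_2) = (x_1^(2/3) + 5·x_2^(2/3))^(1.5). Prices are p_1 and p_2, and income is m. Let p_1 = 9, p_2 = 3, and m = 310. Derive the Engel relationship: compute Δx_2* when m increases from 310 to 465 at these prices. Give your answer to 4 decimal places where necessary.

MU_x_1 ∝ x_1^(-1/3), MU_x_2 ∝ 5·x_2^(-1/3), so MRS = (1/5)·(x_2/x_1)^(1/3) = p_1/p_2.
Hence x_2/x_1 = (5·p_1/p_2)^(1/(1/3)), i.e. raised to the 3 power.
Substitute x_2 = (x_2/x_1)·x_1 into the budget: x_1* = m/(p_1 + p_2·(x_2/x_1)).
Numerically x_2/x_1 = 3375, so x_1* = 310/(9 + 3·3375) = 0.0306 and x_2* = 3375·0.0306 = 103.2416.
At m' = 465: x_2* = 154.8623. Change: 154.8623 − 103.2416 = 51.6208.

Δx_2* = 51.6208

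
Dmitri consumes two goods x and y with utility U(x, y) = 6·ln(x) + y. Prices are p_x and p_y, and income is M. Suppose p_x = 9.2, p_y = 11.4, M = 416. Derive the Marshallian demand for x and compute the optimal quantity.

Set MRS = p_x/p_y: (6/x)/1 = p_x/p_y.
So x*(p_x,p_y) = 6·p_y/p_x, independent of income; and y* = (M − 6·p_y)/p_y.
At the given prices: x* = 6·11.4/9.2 = 7.4348.

x* = 7.4348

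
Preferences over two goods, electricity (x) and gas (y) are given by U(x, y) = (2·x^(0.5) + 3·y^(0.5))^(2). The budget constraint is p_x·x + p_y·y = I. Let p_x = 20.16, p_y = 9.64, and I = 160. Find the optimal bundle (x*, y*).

MU_x ∝ 2·x^(-0.5), MU_y ∝ 3·y^(-0.5), so MRS = (2/3)·(y/x)^(0.5) = p_x/p_y.
Solve for the ratio: y/x = [(3/2)·p_x/p_y]^(2).
Substitute y = (y/x)·x into the budget: x* = I/(p_x + p_y·(y/x)).
Numerically y/x = 9.840326, so x* = 160/(20.16 + 9.64·9.840326) = 1.3911 and y* = 9.840326·1.3911 = 13.6884.

x* = 1.3911, y* = 13.6884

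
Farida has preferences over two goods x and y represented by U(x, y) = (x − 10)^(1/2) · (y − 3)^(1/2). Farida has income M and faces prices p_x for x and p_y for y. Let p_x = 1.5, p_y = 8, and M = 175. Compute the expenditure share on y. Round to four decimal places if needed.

After buying the subsistence bundle (10, 3), a share 0.5 of the remaining income goes to x: x* = 10 + 0.5·(M − 10p_x − 3p_y)/p_x.
Discretionary income = 175 − 10·1.5 − 3·8 = 136; x* = 10 + 0.5·136/1.5 = 55.3333; y* = 3 + 0.5·136/8 = 11.5.
Expenditure on y: 8·11.5 = 92; share = 0.5257.

share on y = 0.5257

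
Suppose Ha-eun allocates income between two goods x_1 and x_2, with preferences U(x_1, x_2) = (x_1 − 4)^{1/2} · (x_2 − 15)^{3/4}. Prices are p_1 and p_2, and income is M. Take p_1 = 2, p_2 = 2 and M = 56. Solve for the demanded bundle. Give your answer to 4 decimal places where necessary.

MRS = (2/3)·(x_2−15)/(x_1−4). Tangency with p_1/p_2 gives x_2−15 = (3/2)·(p_1/p_2)·(x_1−4).
Substituting into the budget: x_1* = 4 + 0.4·(M − 4·p_1 − 15·p_2)/p_1, and x_2* = 15 + 0.6·(…)/p_2.
Discretionary income = 56 − 4·2 − 15·2 = 18; x_1* = 4 + 0.4·18/2 = 7.6; x_2* = 15 + 0.6·18/2 = 20.4.

x_1* = 7.6, x_2* = 20.4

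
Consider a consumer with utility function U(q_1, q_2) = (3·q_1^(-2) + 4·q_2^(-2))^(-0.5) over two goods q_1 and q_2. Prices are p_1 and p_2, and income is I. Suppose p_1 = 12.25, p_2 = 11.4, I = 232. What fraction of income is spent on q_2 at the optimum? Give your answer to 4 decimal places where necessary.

MRS = MU_q_1/MU_q_2 = (3/4)·(q_2/q_1)^(3). Set equal to p_1/p_2.
Solve for the ratio: q_2/q_1 = [(4/3)·p_1/p_2]^(1/3).
Substitute q_2 = (q_2/q_1)·q_1 into the budget: q_1* = I/(p_1 + p_2·(q_2/q_1)).
Numerically q_2/q_1 = 1.127345, so q_1* = 232/(12.25 + 11.4·1.127345) = 9.2424 and q_2* = 1.127345·9.2424 = 10.4194.
Expenditure on q_2: 11.4·10.4194 = 118.7807; share = 0.512.

share on q_2 = 0.512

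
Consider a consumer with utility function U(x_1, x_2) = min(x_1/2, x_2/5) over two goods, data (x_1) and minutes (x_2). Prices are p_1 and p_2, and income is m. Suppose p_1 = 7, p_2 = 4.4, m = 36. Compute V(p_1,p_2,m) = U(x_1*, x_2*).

V = 1

Leontief preferences: the optimum is at the kink where x_1/2 = x_2/5, i.e. x_2 = (5/2)·x_1.
Budget: p_1·x_1 + p_2·(5/2)·x_1 = m, so (2·p_1 + 5·p_2)·x_1 = 2·m.
Demand: x_1*(p_1,p_2,m) = 2·m/(2·p_1 + 5·p_2), x_2* = 5·m/(2·p_1 + 5·p_2).
Here 2·7 + 5·4.4 = 36, giving x_1* = 2 and x_2* = 5.
Utility at the optimum: U(2, 5) = 1.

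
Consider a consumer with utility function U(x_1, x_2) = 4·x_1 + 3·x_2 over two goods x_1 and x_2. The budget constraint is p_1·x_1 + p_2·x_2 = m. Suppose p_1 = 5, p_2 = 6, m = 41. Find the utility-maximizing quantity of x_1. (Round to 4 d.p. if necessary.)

Linear utility — the consumer picks whichever good has higher MU/price: 4/5 = 0.8 vs 3/6 = 0.5.
x_1 gives more utility per dollar, so spend all income on x_1: x_1* = m/p_1, x_2* = 0.
Numerically: x_1* = 8.2, x_2* = 0.

x_1* = 8.2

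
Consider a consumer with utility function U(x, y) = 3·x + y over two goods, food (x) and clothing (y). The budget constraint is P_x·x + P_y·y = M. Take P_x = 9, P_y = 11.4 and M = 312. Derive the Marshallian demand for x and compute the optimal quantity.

x* = 34.6667

Perfect substitutes: compare marginal utility per dollar. 3/P_x vs 1/P_y → 0.3333 vs 0.0877.
x gives more utility per dollar, so spend all income on x: x* = M/P_x, y* = 0.
Numerically: x* = 34.6667, y* = 0.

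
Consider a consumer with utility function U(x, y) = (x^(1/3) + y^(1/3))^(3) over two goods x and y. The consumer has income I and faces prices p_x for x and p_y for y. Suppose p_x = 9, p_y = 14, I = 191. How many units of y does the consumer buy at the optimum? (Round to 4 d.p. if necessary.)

Numerically y/x = 0.515432, so x* = 191/(9 + 14·0.515432) = 11.7785 and y* = 0.515432·11.7785 = 6.071.

y* = 6.071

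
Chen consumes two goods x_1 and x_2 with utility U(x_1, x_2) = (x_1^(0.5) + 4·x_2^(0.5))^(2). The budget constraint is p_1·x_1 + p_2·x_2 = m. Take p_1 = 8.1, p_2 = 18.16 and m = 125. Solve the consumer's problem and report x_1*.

x_1* = 1.8966

From the CES first-order condition, (1/4)·(x_2/x_1)^(0.5) = p_1/p_2.
Solve for the ratio: x_2/x_1 = [4·p_1/p_2]^(2).
Substitute x_2 = (x_2/x_1)·x_1 into the budget: x_1* = m/(p_1 + p_2·(x_2/x_1)).
Numerically x_2/x_1 = 3.183159, so x_1* = 125/(8.1 + 18.16·3.183159) = 1.8966.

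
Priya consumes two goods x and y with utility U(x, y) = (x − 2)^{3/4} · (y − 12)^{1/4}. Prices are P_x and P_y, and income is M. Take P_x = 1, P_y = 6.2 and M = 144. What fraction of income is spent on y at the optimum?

share on y = 0.634

Let x' = x−2, y' = y−12. MRS = 3·y'/x' = P_x/P_y.
Substituting into the budget: x* = 2 + 0.75·(M − 2·P_x − 12·P_y)/P_x, and y* = 12 + 0.25·(…)/P_y.
Discretionary income = 144 − 2·1 − 12·6.2 = 67.6; x* = 2 + 0.75·67.6/1 = 52.7; y* = 12 + 0.25·67.6/6.2 = 14.7258.
Expenditure on y: 6.2·14.7258 = 91.3; share = 0.634.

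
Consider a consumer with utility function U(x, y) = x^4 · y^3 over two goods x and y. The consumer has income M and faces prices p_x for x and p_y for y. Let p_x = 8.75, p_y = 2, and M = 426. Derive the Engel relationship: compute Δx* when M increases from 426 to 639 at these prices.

Δx* = 13.9102

Tangency: MRS = (4/3)·y/x = p_x/p_y.
So 4·p_y·y = 3·p_x·x; combined with the budget, a share 4/7 of income goes to x.
Demand: x*(p_x,p_y,M) = 4/7·M/p_x and y* = 3/7·M/p_y.
At p_x=8.75, p_y=2, M=426: x* = 4/7·426/8.75 = 27.8204.
At M' = 639: x* = 41.7306. Change: 41.7306 − 27.8204 = 13.9102.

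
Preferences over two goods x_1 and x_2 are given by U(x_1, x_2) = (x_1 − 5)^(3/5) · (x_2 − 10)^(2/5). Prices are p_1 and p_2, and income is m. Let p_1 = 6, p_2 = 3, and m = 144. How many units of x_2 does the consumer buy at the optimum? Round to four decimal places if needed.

This is Cobb-Douglas in (x_1−5, x_2−10): tangency gives 0.6·p_2·(x_2−10) = 0.4·p_1·(x_1−5).
After buying the subsistence bundle (5, 10), a share 0.6 of the remaining income goes to x_1: x_1* = 5 + 0.6·(m − 5p_1 − 10p_2)/p_1.
Discretionary income = 144 − 5·6 − 10·3 = 84; x_2* = 10 + 0.4·84/3 = 21.2.

x_2* = 21.2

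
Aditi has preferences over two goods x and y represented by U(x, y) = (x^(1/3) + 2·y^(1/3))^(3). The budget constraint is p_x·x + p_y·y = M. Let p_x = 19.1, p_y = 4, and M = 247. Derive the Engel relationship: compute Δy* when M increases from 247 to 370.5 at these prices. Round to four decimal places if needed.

From the CES first-order condition, (1/2)·(y/x)^(2/3) = p_x/p_y.
Hence y/x = (2·p_x/p_y)^(1/(2/3)), i.e. raised to the 1.5 power.
With the ratio pinned down, the budget gives x* = M/(p_x + p_y·(y/x)) and y* = (y/x)·x*.
Numerically y/x = 29.512436, so x* = 247/(19.1 + 4·29.512436) = 1.801 and y* = 29.512436·1.801 = 53.1505.
At M' = 370.5: y* = 79.7257. Change: 79.7257 − 53.1505 = 26.5752.

Δy* = 26.5752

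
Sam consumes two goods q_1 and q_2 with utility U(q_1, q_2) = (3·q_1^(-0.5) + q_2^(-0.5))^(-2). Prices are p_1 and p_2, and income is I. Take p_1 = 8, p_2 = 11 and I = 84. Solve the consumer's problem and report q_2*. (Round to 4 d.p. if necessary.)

MU_q_1 ∝ 3·q_1^(-1.5), MU_q_2 ∝ q_2^(-1.5), so MRS = 3·(q_2/q_1)^(1.5) = p_1/p_2.
Hence q_2/q_1 = ((1/3)·p_1/p_2)^(1/(1.5)), i.e. raised to the 2/3 power.
With the ratio pinned down, the budget gives q_1* = I/(p_1 + p_2·(q_2/q_1)) and q_2* = (q_2/q_1)·q_1*.
Numerically q_2/q_1 = 0.388792, so q_1* = 84/(8 + 11·0.388792) = 6.8422 and q_2* = 0.388792·6.8422 = 2.6602.

q_2* = 2.6602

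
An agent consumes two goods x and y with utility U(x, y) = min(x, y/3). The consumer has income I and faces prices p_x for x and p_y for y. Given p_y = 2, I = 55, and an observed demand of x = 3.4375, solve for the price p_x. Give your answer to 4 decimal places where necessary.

With perfect complements, no substitution: consume in ratio x:y = 1:3.
Budget: p_x·x + p_y·3·x = I, so (p_x + 3·p_y)·x = I.
Demand: x*(p_x,p_y,I) = I/(p_x + 3·p_y), y* = 3·I/(p_x + 3·p_y).
Set x* = 3.4375 in the demand function and solve for p_x: p_x = 10.

p_x = 10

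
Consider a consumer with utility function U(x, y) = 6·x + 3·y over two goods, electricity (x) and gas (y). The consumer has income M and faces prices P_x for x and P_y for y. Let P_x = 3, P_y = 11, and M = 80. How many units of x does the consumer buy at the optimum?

Perfect substitutes: compare marginal utility per dollar. 6/P_x vs 3/P_y → 2 vs 0.2727.
x gives more utility per dollar, so spend all income on x: x* = M/P_x, y* = 0.
Numerically: x* = 26.6667, y* = 0.

x* = 26.6667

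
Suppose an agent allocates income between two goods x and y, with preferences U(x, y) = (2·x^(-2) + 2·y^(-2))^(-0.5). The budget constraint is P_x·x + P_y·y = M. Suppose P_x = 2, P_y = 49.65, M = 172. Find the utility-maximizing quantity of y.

y* = 3.1

MRS = MU_x/MU_y = (y/x)^(3). Set equal to P_x/P_y.
Hence y/x = (P_x/P_y)^(1/(3)), i.e. raised to the 1/3 power.
With the ratio pinned down, the budget gives x* = M/(P_x + P_y·(y/x)) and y* = (y/x)·x*.
Numerically y/x = 0.342797, so x* = 172/(2 + 49.65·0.342797) = 9.0432 and y* = 0.342797·9.0432 = 3.1.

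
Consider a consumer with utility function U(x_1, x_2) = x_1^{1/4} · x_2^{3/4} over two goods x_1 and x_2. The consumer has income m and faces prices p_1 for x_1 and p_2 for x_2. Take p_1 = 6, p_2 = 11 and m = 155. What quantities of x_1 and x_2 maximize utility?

Demand: x_1*(p_1,p_2,m) = 0.25·m/p_1 and x_2* = 0.75·m/p_2.
At p_1=6, p_2=11, m=155: x_1* = 0.25·155/6 = 6.4583, x_2* = 10.5682.

x_1* = 6.4583, x_2* = 10.5682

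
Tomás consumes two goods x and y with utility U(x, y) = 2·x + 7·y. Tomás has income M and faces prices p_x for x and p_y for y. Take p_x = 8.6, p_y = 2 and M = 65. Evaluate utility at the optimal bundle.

Perfect substitutes: compare marginal utility per dollar. 2/p_x vs 7/p_y → 0.2326 vs 3.5.
y gives more utility per dollar, so spend all income on y: y* = M/p_y, x* = 0.
Numerically: x* = 0, y* = 32.5.
Utility at the optimum: U(0, 32.5) = 227.5.

V = 227.5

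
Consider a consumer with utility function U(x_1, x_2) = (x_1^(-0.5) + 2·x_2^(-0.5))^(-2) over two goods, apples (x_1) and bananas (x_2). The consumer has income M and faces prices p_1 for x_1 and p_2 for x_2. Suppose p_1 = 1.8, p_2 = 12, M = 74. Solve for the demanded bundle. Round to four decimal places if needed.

x_1* = 10.3097, x_2* = 4.6202

MRS = MU_x_1/MU_x_2 = (1/2)·(x_2/x_1)^(1.5). Set equal to p_1/p_2.
Hence x_2/x_1 = (2·p_1/p_2)^(1/(1.5)), i.e. raised to the 2/3 power.
Substitute x_2 = (x_2/x_1)·x_1 into the budget: x_1* = M/(p_1 + p_2·(x_2/x_1)).
Numerically x_2/x_1 = 0.44814, so x_1* = 74/(1.8 + 12·0.44814) = 10.3097 and x_2* = 0.44814·10.3097 = 4.6202.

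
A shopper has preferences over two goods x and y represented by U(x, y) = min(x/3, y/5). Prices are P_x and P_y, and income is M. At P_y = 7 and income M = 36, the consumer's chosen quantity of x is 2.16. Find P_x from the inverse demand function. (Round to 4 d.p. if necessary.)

Leontief preferences: the optimum is at the kink where x/3 = y/5, i.e. y = (5/3)·x.
Budget: P_x·x + P_y·(5/3)·x = M, so (3·P_x + 5·P_y)·x = 3·M.
Demand: x*(P_x,P_y,M) = 3·M/(3·P_x + 5·P_y), y* = 5·M/(3·P_x + 5·P_y).
Set x* = 2.16 in the demand function and solve for P_x: P_x = 5.

P_x = 5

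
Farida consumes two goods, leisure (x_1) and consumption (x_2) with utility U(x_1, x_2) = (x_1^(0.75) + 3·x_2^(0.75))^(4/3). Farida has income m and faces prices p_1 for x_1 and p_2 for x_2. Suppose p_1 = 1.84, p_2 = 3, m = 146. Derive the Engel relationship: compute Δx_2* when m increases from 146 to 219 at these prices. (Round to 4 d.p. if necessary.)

Δx_2* = 23.0974

MU_x_1 ∝ x_1^(-0.25), MU_x_2 ∝ 3·x_2^(-0.25), so MRS = (1/3)·(x_2/x_1)^(0.25) = p_1/p_2.
Hence x_2/x_1 = (3·p_1/p_2)^(1/(0.25)), i.e. raised to the 4 power.
With the ratio pinned down, the budget gives x_1* = m/(p_1 + p_2·(x_2/x_1)) and x_2* = (x_2/x_1)·x_1*.
Numerically x_2/x_1 = 11.462287, so x_1* = 146/(1.84 + 3·11.462287) = 4.0302 and x_2* = 11.462287·4.0302 = 46.1948.
At m' = 219: x_2* = 69.2923. Change: 69.2923 − 46.1948 = 23.0974.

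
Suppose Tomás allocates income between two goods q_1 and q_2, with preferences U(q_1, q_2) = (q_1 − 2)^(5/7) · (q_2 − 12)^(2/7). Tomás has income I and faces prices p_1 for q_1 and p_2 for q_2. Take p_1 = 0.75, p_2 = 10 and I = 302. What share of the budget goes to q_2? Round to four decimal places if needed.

MRS = (5/2)·(q_2−12)/(q_1−2). Tangency with p_1/p_2 gives q_2−12 = (2/5)·(p_1/p_2)·(q_1−2).
After buying the subsistence bundle (2, 12), a share 5/7 of the remaining income goes to q_1: q_1* = 2 + 5/7·(I − 2p_1 − 12p_2)/p_1.
Discretionary income = 302 − 2·0.75 − 12·10 = 180.5; q_1* = 2 + 5/7·180.5/0.75 = 173.9048; q_2* = 12 + 2/7·180.5/10 = 17.1571.
Expenditure on q_2: 10·17.1571 = 171.5714; share = 0.5681.

share on q_2 = 0.5681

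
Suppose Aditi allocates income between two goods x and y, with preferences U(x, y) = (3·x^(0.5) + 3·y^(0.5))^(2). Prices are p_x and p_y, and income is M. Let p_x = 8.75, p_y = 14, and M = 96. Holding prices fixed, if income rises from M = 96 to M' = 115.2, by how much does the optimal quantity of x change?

Δx* = 1.3503

From the CES first-order condition, (y/x)^(0.5) = p_x/p_y.
Hence y/x = (p_x/p_y)^(1/(0.5)), i.e. raised to the 2 power.
Substitute y = (y/x)·x into the budget: x* = M/(p_x + p_y·(y/x)).
Numerically y/x = 0.390625, so x* = 96/(8.75 + 14·0.390625) = 6.7516.
At M' = 115.2: x* = 8.102. Change: 8.102 − 6.7516 = 1.3503.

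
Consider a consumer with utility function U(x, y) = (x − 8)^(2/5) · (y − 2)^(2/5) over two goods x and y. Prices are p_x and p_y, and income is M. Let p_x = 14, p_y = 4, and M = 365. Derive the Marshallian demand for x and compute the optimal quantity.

Let x' = x−8, y' = y−2. MRS = y'/x' = p_x/p_y.
After buying the subsistence bundle (8, 2), a share 0.5 of the remaining income goes to x: x* = 8 + 0.5·(M − 8p_x − 2p_y)/p_x.
Discretionary income = 365 − 8·14 − 2·4 = 245; x* = 8 + 0.5·245/14 = 16.75.

x* = 16.75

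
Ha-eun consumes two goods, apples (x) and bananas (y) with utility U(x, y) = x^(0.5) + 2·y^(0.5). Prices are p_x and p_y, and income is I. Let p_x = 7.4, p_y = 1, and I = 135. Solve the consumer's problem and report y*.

Substitute y = (y/x)·x into the budget: x* = I/(p_x + p_y·(y/x)).
Numerically y/x = 219.04, so x* = 135/(7.4 + 1·219.04) = 0.5962 and y* = 219.04·0.5962 = 130.5882.

y* = 130.5882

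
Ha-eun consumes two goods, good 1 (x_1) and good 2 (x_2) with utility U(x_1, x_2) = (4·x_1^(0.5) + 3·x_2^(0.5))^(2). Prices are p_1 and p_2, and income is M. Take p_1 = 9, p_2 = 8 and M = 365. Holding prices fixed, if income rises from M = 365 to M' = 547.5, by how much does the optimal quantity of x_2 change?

Δx_2* = 8.8412

MRS = MU_x_1/MU_x_2 = (4/3)·(x_2/x_1)^(0.5). Set equal to p_1/p_2.
Solve for the ratio: x_2/x_1 = [(3/4)·p_1/p_2]^(2).
Substitute x_2 = (x_2/x_1)·x_1 into the budget: x_1* = M/(p_1 + p_2·(x_2/x_1)).
Numerically x_2/x_1 = 0.711914, so x_1* = 365/(9 + 8·0.711914) = 24.8379 and x_2* = 0.711914·24.8379 = 17.6824.
At M' = 547.5: x_2* = 26.5236. Change: 26.5236 − 17.6824 = 8.8412.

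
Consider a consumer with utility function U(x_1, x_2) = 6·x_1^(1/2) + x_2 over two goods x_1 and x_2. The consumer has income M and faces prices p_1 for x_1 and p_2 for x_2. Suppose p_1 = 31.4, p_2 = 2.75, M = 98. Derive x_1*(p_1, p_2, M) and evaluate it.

x_1* = 0.069

MU_x_1 = 3/√x_1, MU_x_2 = 1. Tangency: 3/√x_1 = p_1/p_2.
Thus x_1* = (3·p_2/p_1)² — independent of M — with the rest of income spent on x_2.
Plugging in: x_1* = (3·2.75/31.4)² = 0.069.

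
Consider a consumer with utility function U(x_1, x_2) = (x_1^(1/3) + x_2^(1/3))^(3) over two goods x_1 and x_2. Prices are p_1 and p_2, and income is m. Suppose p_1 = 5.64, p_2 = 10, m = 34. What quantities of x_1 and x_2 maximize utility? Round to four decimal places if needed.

MRS = MU_x_1/MU_x_2 = (x_2/x_1)^(2/3). Set equal to p_1/p_2.
Solve for the ratio: x_2/x_1 = [p_1/p_2]^(1.5).
Substitute x_2 = (x_2/x_1)·x_1 into the budget: x_1* = m/(p_1 + p_2·(x_2/x_1)).
Numerically x_2/x_1 = 0.423564, so x_1* = 34/(5.64 + 10·0.423564) = 3.4428 and x_2* = 0.423564·3.4428 = 1.4583.

x_1* = 3.4428, x_2* = 1.4583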